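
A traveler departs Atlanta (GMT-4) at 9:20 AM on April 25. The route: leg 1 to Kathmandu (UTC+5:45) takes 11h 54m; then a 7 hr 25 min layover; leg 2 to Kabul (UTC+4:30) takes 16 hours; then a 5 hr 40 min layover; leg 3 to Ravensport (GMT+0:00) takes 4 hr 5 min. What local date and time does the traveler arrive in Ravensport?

Convert departure to UTC: 9:20 AM + 4:00 = 1:20 PM UTC on Apr 25.
Add 11 hours 54 minutes leg 1 → 1:14 AM UTC (Apr 26).
Add 7 hours and 25 minutes layover in Kathmandu → 8:39 AM UTC.
Add 16 hours leg 2 → 12:39 AM UTC (Apr 27).
Add 5 hours and 40 minutes layover in Kabul → 6:19 AM UTC.
Add 4 hours and 5 minutes leg 3 → 10:24 AM UTC.
Ravensport is UTC+0, so local arrival is the same: 10:24 AM on Apr 27.

10:24 AM on April 27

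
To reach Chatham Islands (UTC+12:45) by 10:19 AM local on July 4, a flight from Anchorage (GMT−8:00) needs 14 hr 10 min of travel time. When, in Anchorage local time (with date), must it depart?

Target arrival in UTC: 10:19 AM − 12:45 = 9:34 PM on Jul 3.
Subtract 14 hours and 10 minutes → departure 7:24 AM UTC on Jul 3.
Anchorage is UTC−8:00: 7:24 AM − 8:00 = 11:24 PM on Jul 2.

11:24 PM on July 2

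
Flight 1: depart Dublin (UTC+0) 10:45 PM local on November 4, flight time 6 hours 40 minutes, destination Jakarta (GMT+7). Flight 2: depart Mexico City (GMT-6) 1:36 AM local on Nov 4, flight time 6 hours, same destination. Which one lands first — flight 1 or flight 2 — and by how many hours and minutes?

Flight 1 departs at 10:45 PM UTC (Nov 4).
+6 hours and 40 minutes → arrive 5:25 AM UTC on Nov 5.
Flight 2 in UTC: 1:36 AM + 6:00 = 7:36 AM on Nov 4.
+6 hours → arrive 1:36 PM UTC on Nov 4.
Flight 2 lands earlier by 15 hours 49 minutes.

the second, by 15 hours 49 minutes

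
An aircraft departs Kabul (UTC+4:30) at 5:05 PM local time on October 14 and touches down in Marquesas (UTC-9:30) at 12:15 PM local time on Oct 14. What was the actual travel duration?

9 hours 10 minutes

Departure in UTC: 5:05 PM − 4:30 = 12:35 PM on Oct 14.
Arrival in UTC: 12:15 PM + 9:30 = 9:45 PM on Oct 14.
Elapsed = 9:45 PM − 12:35 PM = 9 hours 10 minutes.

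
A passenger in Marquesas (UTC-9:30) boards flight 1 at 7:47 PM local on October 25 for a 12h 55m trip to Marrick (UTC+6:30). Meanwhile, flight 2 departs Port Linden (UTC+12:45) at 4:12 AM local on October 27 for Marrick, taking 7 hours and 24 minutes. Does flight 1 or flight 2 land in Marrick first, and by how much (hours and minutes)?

the first, by 4 hours 39 minutes

Flight 1 in UTC: 7:47 PM + 9:30 = 5:17 AM on Oct 26.
+12 hours 55 minutes → arrive 6:12 PM UTC on Oct 26.
Flight 2 in UTC: 4:12 AM − 12:45 = 3:27 PM on Oct 26.
+7 hours and 24 minutes → arrive 10:51 PM UTC on Oct 26.
Flight 1 lands earlier by 4 hours 39 minutes.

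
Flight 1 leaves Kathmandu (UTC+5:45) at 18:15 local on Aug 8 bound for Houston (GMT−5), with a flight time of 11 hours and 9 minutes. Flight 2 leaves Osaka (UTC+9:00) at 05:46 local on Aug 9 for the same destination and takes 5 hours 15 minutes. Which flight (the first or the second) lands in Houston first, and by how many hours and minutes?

the first, by 2 hours 22 minutes

Flight 1 in UTC: 18:15 − 5:45 = 12:30 on Aug 8.
+11 hours and 9 minutes → arrive 23:39 UTC on Aug 8.
Flight 2 in UTC: 05:46 − 9:00 = 20:46 on Aug 8.
+5 hours and 15 minutes → arrive 02:01 UTC on Aug 9.
Flight 1 lands earlier by 2 hours 22 minutes.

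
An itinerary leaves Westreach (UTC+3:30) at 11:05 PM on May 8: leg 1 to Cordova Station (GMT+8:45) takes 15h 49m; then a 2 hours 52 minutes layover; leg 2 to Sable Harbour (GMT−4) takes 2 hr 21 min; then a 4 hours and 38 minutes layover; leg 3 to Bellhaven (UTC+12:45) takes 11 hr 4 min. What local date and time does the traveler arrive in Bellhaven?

9:04 PM on May 10

Convert departure to UTC: 11:05 PM − 3:30 = 7:35 PM UTC on May 8.
Add 15 hours and 49 minutes leg 1 → 11:24 AM UTC (May 9).
Add 2 hours 52 minutes layover in Cordova Station → 2:16 PM UTC.
Add 2 hours and 21 minutes leg 2 → 4:37 PM UTC.
Add 4 hours and 38 minutes layover in Sable Harbour → 9:15 PM UTC.
Add 11 hours 4 minutes leg 3 → 8:19 AM UTC (May 10).
Bellhaven is UTC+12:45, so local arrival = 8:19 AM + 12:45 = 9:04 PM on May 10.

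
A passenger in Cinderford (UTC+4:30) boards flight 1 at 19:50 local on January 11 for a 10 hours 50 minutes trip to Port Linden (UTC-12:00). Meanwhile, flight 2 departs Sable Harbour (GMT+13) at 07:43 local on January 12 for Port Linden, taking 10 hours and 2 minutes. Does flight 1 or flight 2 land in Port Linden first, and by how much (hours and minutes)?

the first, by 2 hours 35 minutes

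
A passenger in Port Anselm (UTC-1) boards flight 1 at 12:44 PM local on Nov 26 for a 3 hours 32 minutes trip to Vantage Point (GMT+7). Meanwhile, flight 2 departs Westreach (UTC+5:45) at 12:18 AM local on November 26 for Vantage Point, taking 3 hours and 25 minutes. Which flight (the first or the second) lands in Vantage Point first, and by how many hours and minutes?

Flight 1 in UTC: 12:44 PM + 1:00 = 1:44 PM on Nov 26.
+3 hours 32 minutes → arrive 5:16 PM UTC on Nov 26.
Flight 2 in UTC: 12:18 AM − 5:45 = 6:33 PM on Nov 25.
+3 hours and 25 minutes → arrive 9:58 PM UTC on Nov 25.
Flight 2 lands earlier by 19 hours 18 minutes.

the second, by 19 hours 18 minutes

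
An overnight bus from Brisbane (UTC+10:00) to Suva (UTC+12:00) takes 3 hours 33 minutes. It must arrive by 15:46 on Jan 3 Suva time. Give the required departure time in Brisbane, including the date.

10:13 on January 3

Target arrival in UTC: 15:46 − 12:00 = 03:46 on Jan 3.
Subtract 3 hours and 33 minutes → departure 00:13 UTC on Jan 3.
Brisbane is UTC+10:00: 00:13 + 10:00 = 10:13 on Jan 3.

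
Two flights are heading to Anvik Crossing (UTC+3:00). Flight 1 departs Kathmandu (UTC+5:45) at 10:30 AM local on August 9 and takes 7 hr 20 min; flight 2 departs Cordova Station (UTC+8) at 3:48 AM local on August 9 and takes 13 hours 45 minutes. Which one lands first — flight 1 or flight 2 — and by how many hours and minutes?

the second, by 2 hours 32 minutes

Flight 1 in UTC: 10:30 AM − 5:45 = 4:45 AM on Aug 9.
+7 hours and 20 minutes → arrive 12:05 PM UTC on Aug 9.
Flight 2 in UTC: 3:48 AM − 8:00 = 7:48 PM on Aug 8.
+13 hours and 45 minutes → arrive 9:33 AM UTC on Aug 9.
Flight 2 lands earlier by 2 hours 32 minutes.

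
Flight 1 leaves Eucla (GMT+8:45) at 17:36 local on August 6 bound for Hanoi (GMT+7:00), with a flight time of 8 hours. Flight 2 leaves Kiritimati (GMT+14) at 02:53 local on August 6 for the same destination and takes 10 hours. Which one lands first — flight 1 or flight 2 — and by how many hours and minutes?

Flight 1 in UTC: 17:36 − 8:45 = 08:51 on Aug 6.
+8 hours → arrive 16:51 UTC on Aug 6.
Flight 2 in UTC: 02:53 − 14:00 = 12:53 on Aug 5.
+10 hours → arrive 22:53 UTC on Aug 5.
Flight 2 lands earlier by 17 hours 58 minutes.

the second, by 17 hours 58 minutes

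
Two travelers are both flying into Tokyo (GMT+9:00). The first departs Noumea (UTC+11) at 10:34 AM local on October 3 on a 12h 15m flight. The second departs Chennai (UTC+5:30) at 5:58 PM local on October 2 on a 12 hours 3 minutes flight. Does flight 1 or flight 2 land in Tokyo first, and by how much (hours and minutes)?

the second, by 11 hours 18 minutes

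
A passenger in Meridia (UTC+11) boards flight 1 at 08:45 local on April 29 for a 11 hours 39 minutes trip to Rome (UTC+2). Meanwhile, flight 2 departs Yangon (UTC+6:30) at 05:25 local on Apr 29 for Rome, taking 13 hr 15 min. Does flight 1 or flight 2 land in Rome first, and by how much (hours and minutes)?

the first, by 2 hours 46 minutes

Flight 1 in UTC: 08:45 − 11:00 = 21:45 on Apr 28.
+11 hours and 39 minutes → arrive 09:24 UTC on Apr 29.
Flight 2 in UTC: 05:25 − 6:30 = 22:55 on Apr 28.
+13 hours and 15 minutes → arrive 12:10 UTC on Apr 29.
Flight 1 lands earlier by 2 hours 46 minutes.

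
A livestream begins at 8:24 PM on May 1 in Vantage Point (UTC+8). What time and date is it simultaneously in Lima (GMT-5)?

Lima is 13:00 behind Vantage Point.
Shift by the zone difference: 8:24 PM − 13:00 = 7:24 AM on May 1 in Lima.

7:24 AM on May 1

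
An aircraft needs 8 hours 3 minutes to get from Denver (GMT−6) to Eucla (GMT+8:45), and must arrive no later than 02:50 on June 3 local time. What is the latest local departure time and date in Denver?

04:02 on June 2

Target arrival in UTC: 02:50 − 8:45 = 18:05 on Jun 2.
Subtract 8 hours 3 minutes → departure 10:02 UTC on Jun 2.
Denver is UTC−6:00: 10:02 − 6:00 = 04:02 on Jun 2.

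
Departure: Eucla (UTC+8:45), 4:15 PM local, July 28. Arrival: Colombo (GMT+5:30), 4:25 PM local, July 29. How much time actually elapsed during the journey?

Departure in UTC: 4:15 PM − 8:45 = 7:30 AM on Jul 28.
Arrival in UTC: 4:25 PM − 5:30 = 10:55 AM on Jul 29.
Elapsed = 10:55 AM − 7:30 AM (+1 day) = 27 hours 25 minutes.

27 hours 25 minutes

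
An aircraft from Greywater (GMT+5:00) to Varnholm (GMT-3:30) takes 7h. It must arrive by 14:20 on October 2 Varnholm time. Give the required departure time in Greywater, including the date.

Target arrival in UTC: 14:20 + 3:30 = 17:50 on Oct 2.
Subtract 7 hours → departure 10:50 UTC on Oct 2.
Greywater is UTC+5:00: 10:50 + 5:00 = 15:50 on Oct 2.

15:50 on Oct 2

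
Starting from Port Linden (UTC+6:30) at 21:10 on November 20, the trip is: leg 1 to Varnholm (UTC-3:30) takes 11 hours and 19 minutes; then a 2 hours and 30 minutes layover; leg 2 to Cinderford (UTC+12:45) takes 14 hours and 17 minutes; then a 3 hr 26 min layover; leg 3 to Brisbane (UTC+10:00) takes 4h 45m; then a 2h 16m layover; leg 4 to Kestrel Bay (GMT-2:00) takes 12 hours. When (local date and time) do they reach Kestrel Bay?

Convert departure to UTC: 21:10 − 6:30 = 14:40 UTC on Nov 20.
Add 11 hours 19 minutes leg 1 → 01:59 UTC (Nov 21).
Add 2 hours and 30 minutes layover in Varnholm → 04:29 UTC.
Add 14 hours 17 minutes leg 2 → 18:46 UTC.
Add 3 hours 26 minutes layover in Cinderford → 22:12 UTC.
Add 4 hours and 45 minutes leg 3 → 02:57 UTC (Nov 22).
Add 2 hours and 16 minutes layover in Brisbane → 05:13 UTC.
Add 12 hours leg 4 → 17:13 UTC.
Kestrel Bay is UTC−2:00, so local arrival = 17:13 − 2:00 = 15:13 on Nov 22.

15:13 on Nov 22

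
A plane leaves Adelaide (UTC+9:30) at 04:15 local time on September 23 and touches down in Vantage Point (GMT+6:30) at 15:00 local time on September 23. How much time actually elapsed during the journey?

Departure in UTC: 04:15 − 9:30 = 18:45 on Sep 22.
Arrival in UTC: 15:00 − 6:30 = 08:30 on Sep 23.
Elapsed = 08:30 − 18:45 (+1 day) = 13 hours 45 minutes.

13 hours 45 minutes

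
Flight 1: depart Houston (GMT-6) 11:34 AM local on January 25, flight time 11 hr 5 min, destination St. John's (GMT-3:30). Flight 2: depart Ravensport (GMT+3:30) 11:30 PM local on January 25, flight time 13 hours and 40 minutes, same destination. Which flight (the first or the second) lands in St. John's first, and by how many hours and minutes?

Flight 1 in UTC: 11:34 AM + 6:00 = 5:34 PM on Jan 25.
+11 hours and 5 minutes → arrive 4:39 AM UTC on Jan 26.
Flight 2 in UTC: 11:30 PM − 3:30 = 8:00 PM on Jan 25.
+13 hours and 40 minutes → arrive 9:40 AM UTC on Jan 26.
Flight 1 lands earlier by 5 hours 1 minute.

the first, by 5 hours 1 minute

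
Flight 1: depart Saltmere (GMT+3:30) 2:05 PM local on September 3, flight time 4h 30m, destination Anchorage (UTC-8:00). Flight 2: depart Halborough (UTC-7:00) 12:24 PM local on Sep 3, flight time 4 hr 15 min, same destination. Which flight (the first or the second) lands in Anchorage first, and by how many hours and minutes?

Flight 1 in UTC: 2:05 PM − 3:30 = 10:35 AM on Sep 3.
+4 hours 30 minutes → arrive 3:05 PM UTC on Sep 3.
Flight 2 in UTC: 12:24 PM + 7:00 = 7:24 PM on Sep 3.
+4 hours 15 minutes → arrive 11:39 PM UTC on Sep 3.
Flight 1 lands earlier by 8 hours 34 minutes.

the first, by 8 hours 34 minutes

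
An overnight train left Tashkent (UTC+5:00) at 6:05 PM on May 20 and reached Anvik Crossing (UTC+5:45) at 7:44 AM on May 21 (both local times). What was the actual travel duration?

Departure in UTC: 6:05 PM − 5:00 = 1:05 PM on May 20.
Arrival in UTC: 7:44 AM − 5:45 = 1:59 AM on May 21.
Elapsed = 1:59 AM − 1:05 PM (+1 day) = 12 hours 54 minutes.

12 hours 54 minutes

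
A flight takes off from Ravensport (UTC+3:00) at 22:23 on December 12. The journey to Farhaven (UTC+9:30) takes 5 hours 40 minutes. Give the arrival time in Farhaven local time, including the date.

Convert departure to UTC: 22:23 − 3:00 = 19:23 UTC on Dec 12.
Add 5 hours 40 minutes travel time → 01:03 UTC (Dec 13).
Farhaven is UTC+9:30, so local arrival = 01:03 + 9:30 = 10:33 on Dec 13.

10:33 on December 13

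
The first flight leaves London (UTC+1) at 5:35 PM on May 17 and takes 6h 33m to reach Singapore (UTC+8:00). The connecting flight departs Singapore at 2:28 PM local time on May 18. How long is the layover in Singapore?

Convert departure to UTC: 5:35 PM − 1:00 = 4:35 PM UTC on May 17.
Add 6 hours and 33 minutes flight time → 11:08 PM UTC.
Singapore is UTC+8:00, so local arrival = 11:08 PM + 8:00 = 7:08 AM on May 18.
Layover = 2:28 PM − 7:08 AM = 7 hours 20 minutes.

7 hours 20 minutes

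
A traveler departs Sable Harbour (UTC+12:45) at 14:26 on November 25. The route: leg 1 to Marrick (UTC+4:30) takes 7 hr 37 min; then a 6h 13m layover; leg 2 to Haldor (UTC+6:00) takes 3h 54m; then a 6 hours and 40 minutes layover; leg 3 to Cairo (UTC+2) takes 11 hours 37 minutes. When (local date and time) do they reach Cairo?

Convert departure to UTC: 14:26 − 12:45 = 01:41 UTC on Nov 25.
Add 7 hours and 37 minutes leg 1 → 09:18 UTC.
Add 6 hours and 13 minutes layover in Marrick → 15:31 UTC.
Add 3 hours 54 minutes leg 2 → 19:25 UTC.
Add 6 hours 40 minutes layover in Haldor → 02:05 UTC (Nov 26).
Add 11 hours and 37 minutes leg 3 → 13:42 UTC.
Cairo is UTC+2:00, so local arrival = 13:42 + 2:00 = 15:42 on Nov 26.

15:42 on November 26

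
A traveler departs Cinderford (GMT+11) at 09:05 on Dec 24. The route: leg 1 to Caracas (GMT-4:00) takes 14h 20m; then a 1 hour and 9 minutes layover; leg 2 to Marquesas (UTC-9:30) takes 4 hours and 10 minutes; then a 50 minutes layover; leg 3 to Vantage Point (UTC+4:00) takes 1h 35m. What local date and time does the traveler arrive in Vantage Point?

00:09 on Dec 25

Convert departure to UTC: 09:05 − 11:00 = 22:05 UTC on Dec 23.
Add 14 hours and 20 minutes leg 1 → 12:25 UTC (Dec 24).
Add 1 hour and 9 minutes layover in Caracas → 13:34 UTC.
Add 4 hours 10 minutes leg 2 → 17:44 UTC.
Add 50 minutes layover in Marquesas → 18:34 UTC.
Add 1 hour and 35 minutes leg 3 → 20:09 UTC.
Vantage Point is UTC+4:00, so local arrival = 20:09 + 4:00 = 00:09 on Dec 25.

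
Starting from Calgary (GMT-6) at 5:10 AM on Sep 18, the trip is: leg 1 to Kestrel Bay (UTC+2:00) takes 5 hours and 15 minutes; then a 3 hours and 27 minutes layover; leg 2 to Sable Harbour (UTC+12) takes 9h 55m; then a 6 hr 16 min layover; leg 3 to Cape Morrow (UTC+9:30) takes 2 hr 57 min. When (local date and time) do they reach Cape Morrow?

12:30 AM on September 20

Convert departure to UTC: 5:10 AM + 6:00 = 11:10 AM UTC on Sep 18.
Add 5 hours 15 minutes leg 1 → 4:25 PM UTC.
Add 3 hours and 27 minutes layover in Kestrel Bay → 7:52 PM UTC.
Add 9 hours and 55 minutes leg 2 → 5:47 AM UTC (Sep 19).
Add 6 hours 16 minutes layover in Sable Harbour → 12:03 PM UTC.
Add 2 hours and 57 minutes leg 3 → 3:00 PM UTC.
Cape Morrow is UTC+9:30, so local arrival = 3:00 PM + 9:30 = 12:30 AM on Sep 20.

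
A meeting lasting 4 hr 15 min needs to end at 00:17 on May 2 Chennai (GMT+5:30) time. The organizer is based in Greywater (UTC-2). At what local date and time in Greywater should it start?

12:32 on May 1

Target end time in UTC: 00:17 − 5:30 = 18:47 on May 1.
Subtract 4 hours 15 minutes → start 14:32 UTC on May 1.
Greywater is UTC−2:00: 14:32 − 2:00 = 12:32 on May 1.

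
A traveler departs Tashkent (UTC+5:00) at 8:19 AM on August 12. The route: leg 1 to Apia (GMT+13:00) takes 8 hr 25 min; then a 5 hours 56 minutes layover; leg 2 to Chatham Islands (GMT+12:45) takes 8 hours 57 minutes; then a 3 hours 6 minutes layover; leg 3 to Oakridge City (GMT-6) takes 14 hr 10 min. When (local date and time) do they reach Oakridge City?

1:53 PM on Aug 13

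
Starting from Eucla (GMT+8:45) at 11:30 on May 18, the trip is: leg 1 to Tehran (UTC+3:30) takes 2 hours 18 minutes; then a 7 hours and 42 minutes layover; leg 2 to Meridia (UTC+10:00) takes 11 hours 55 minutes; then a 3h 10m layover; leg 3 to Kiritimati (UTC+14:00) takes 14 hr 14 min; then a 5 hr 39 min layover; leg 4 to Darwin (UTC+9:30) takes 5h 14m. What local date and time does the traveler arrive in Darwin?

Convert departure to UTC: 11:30 − 8:45 = 02:45 UTC on May 18.
Add 2 hours and 18 minutes leg 1 → 05:03 UTC.
Add 7 hours 42 minutes layover in Tehran → 12:45 UTC.
Add 11 hours 55 minutes leg 2 → 00:40 UTC (May 19).
Add 3 hours 10 minutes layover in Meridia → 03:50 UTC.
Add 14 hours and 14 minutes leg 3 → 18:04 UTC.
Add 5 hours and 39 minutes layover in Kiritimati → 23:43 UTC.
Add 5 hours 14 minutes leg 4 → 04:57 UTC (May 20).
Darwin is UTC+9:30, so local arrival = 04:57 + 9:30 = 14:27 on May 20.

14:27 on May 20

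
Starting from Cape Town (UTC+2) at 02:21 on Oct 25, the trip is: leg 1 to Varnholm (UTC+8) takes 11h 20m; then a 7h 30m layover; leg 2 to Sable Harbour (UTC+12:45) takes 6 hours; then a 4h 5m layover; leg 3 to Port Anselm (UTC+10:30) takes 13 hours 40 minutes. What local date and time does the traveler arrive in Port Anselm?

05:26 on Oct 27

Convert departure to UTC: 02:21 − 2:00 = 00:21 UTC on Oct 25.
Add 11 hours and 20 minutes leg 1 → 11:41 UTC.
Add 7 hours 30 minutes layover in Varnholm → 19:11 UTC.
Add 6 hours leg 2 → 01:11 UTC (Oct 26).
Add 4 hours and 5 minutes layover in Sable Harbour → 05:16 UTC.
Add 13 hours and 40 minutes leg 3 → 18:56 UTC.
Port Anselm is UTC+10:30, so local arrival = 18:56 + 10:30 = 05:26 on Oct 27.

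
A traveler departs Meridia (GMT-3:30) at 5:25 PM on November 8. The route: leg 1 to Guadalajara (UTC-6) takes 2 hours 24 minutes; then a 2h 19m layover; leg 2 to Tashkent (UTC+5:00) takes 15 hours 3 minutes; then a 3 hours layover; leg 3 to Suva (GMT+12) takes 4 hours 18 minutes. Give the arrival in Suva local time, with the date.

Convert departure to UTC: 5:25 PM + 3:30 = 8:55 PM UTC on Nov 8.
Add 2 hours and 24 minutes leg 1 → 11:19 PM UTC.
Add 2 hours and 19 minutes layover in Guadalajara → 1:38 AM UTC (Nov 9).
Add 15 hours 3 minutes leg 2 → 4:41 PM UTC.
Add 3 hours layover in Tashkent → 7:41 PM UTC.
Add 4 hours 18 minutes leg 3 → 11:59 PM UTC.
Suva is UTC+12:00, so local arrival = 11:59 PM + 12:00 = 11:59 AM on Nov 10.

11:59 AM on Nov 10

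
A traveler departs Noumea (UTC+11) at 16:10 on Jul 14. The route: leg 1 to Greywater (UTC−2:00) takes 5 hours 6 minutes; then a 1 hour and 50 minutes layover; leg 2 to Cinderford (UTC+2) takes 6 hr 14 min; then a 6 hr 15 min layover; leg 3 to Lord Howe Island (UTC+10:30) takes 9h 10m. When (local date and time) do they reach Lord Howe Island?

20:15 on July 15

Convert departure to UTC: 16:10 − 11:00 = 05:10 UTC on Jul 14.
Add 5 hours and 6 minutes leg 1 → 10:16 UTC.
Add 1 hour and 50 minutes layover in Greywater → 12:06 UTC.
Add 6 hours 14 minutes leg 2 → 18:20 UTC.
Add 6 hours 15 minutes layover in Cinderford → 00:35 UTC (Jul 15).
Add 9 hours and 10 minutes leg 3 → 09:45 UTC.
Lord Howe Island is UTC+10:30, so local arrival = 09:45 + 10:30 = 20:15 on Jul 15.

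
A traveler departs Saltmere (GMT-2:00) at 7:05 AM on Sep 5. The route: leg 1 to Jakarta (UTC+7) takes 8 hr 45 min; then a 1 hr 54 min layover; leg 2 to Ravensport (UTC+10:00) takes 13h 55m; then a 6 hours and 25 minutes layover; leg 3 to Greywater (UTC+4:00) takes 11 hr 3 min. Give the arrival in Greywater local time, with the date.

Convert departure to UTC: 7:05 AM + 2:00 = 9:05 AM UTC on Sep 5.
Add 8 hours and 45 minutes leg 1 → 5:50 PM UTC.
Add 1 hour and 54 minutes layover in Jakarta → 7:44 PM UTC.
Add 13 hours 55 minutes leg 2 → 9:39 AM UTC (Sep 6).
Add 6 hours and 25 minutes layover in Ravensport → 4:04 PM UTC.
Add 11 hours and 3 minutes leg 3 → 3:07 AM UTC (Sep 7).
Greywater is UTC+4:00, so local arrival = 3:07 AM + 4:00 = 7:07 AM on Sep 7.

7:07 AM on Sep 7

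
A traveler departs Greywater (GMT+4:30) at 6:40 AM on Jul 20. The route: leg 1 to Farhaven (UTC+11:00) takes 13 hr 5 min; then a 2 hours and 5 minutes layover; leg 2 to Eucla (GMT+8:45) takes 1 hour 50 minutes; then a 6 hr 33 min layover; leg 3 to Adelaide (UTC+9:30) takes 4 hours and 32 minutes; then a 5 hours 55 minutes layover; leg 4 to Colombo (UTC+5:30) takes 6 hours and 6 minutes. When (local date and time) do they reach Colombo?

11:46 PM on July 21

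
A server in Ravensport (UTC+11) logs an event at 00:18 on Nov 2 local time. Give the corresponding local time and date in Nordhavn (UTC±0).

In UTC: 00:18 − 11:00 = 13:18 on Nov 1.
Nordhavn is UTC+0, so it is 13:18 on Nov 1.

13:18 on November 1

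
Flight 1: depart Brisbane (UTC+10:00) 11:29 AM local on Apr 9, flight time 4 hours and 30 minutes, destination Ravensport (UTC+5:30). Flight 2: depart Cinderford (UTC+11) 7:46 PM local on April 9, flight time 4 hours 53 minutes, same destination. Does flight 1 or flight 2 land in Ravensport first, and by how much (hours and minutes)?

Flight 1 in UTC: 11:29 AM − 10:00 = 1:29 AM on Apr 9.
+4 hours and 30 minutes → arrive 5:59 AM UTC on Apr 9.
Flight 2 in UTC: 7:46 PM − 11:00 = 8:46 AM on Apr 9.
+4 hours and 53 minutes → arrive 1:39 PM UTC on Apr 9.
Flight 1 lands earlier by 7 hours 40 minutes.

the first, by 7 hours 40 minutes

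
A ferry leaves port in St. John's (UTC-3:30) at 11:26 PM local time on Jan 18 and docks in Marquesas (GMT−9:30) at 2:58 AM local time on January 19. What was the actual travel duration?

9 hours 32 minutes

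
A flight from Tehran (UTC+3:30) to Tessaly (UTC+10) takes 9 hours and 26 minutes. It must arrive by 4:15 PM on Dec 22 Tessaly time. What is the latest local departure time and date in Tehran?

12:19 AM on Dec 22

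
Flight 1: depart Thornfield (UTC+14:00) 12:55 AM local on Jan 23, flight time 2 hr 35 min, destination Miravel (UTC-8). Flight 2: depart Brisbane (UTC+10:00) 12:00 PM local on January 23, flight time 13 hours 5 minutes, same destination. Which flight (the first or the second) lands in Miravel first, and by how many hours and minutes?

the first, by 25 hours 35 minutes

Flight 1 in UTC: 12:55 AM − 14:00 = 10:55 AM on Jan 22.
+2 hours and 35 minutes → arrive 1:30 PM UTC on Jan 22.
Flight 2 in UTC: 12:00 PM − 10:00 = 2:00 AM on Jan 23.
+13 hours and 5 minutes → arrive 3:05 PM UTC on Jan 23.
Flight 1 lands earlier by 25 hours 35 minutes.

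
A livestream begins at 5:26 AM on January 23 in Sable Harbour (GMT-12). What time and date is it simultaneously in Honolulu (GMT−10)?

7:26 AM on January 23

Honolulu is 2:00 ahead of Sable Harbour.
Shift by the zone difference: 5:26 AM + 2:00 = 7:26 AM on Jan 23 in Honolulu.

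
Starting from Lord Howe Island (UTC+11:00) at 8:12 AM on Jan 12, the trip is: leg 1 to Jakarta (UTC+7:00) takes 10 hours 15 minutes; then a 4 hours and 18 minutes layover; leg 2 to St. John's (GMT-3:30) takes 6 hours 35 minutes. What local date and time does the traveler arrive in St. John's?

2:50 PM on January 12

Convert departure to UTC: 8:12 AM − 11:00 = 9:12 PM UTC on Jan 11.
Add 10 hours and 15 minutes leg 1 → 7:27 AM UTC (Jan 12).
Add 4 hours 18 minutes layover in Jakarta → 11:45 AM UTC.
Add 6 hours 35 minutes leg 2 → 6:20 PM UTC.
St. John's is UTC−3:30, so local arrival = 6:20 PM − 3:30 = 2:50 PM on Jan 12.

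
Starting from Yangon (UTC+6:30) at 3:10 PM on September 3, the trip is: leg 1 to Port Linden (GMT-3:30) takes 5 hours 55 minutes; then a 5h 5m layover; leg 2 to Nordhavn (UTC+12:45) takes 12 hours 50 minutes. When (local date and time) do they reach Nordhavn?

Convert departure to UTC: 3:10 PM − 6:30 = 8:40 AM UTC on Sep 3.
Add 5 hours and 55 minutes leg 1 → 2:35 PM UTC.
Add 5 hours and 5 minutes layover in Port Linden → 7:40 PM UTC.
Add 12 hours and 50 minutes leg 2 → 8:30 AM UTC (Sep 4).
Nordhavn is UTC+12:45, so local arrival = 8:30 AM + 12:45 = 9:15 PM on Sep 4.

9:15 PM on September 4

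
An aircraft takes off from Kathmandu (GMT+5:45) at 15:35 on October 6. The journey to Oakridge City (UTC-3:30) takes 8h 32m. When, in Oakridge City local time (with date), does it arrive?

Convert departure to UTC: 15:35 − 5:45 = 09:50 UTC on Oct 6.
Add 8 hours 32 minutes travel time → 18:22 UTC.
Oakridge City is UTC−3:30, so local arrival = 18:22 − 3:30 = 14:52 on Oct 6.

14:52 on Oct 6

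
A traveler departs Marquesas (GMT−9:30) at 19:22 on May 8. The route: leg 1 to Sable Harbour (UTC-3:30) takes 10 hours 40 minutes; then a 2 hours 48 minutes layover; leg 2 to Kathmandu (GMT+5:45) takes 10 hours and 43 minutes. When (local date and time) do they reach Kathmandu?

10:48 on May 10

Convert departure to UTC: 19:22 + 9:30 = 04:52 UTC on May 9.
Add 10 hours 40 minutes leg 1 → 15:32 UTC.
Add 2 hours and 48 minutes layover in Sable Harbour → 18:20 UTC.
Add 10 hours 43 minutes leg 2 → 05:03 UTC (May 10).
Kathmandu is UTC+5:45, so local arrival = 05:03 + 5:45 = 10:48 on May 10.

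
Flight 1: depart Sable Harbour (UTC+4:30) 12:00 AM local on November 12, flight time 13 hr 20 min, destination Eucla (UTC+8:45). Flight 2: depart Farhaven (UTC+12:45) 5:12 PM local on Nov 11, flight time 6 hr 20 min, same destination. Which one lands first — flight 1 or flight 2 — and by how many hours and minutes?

the second, by 22 hours 3 minutes

Flight 1 in UTC: 12:00 AM − 4:30 = 7:30 PM on Nov 11.
+13 hours 20 minutes → arrive 8:50 AM UTC on Nov 12.
Flight 2 in UTC: 5:12 PM − 12:45 = 4:27 AM on Nov 11.
+6 hours 20 minutes → arrive 10:47 AM UTC on Nov 11.
Flight 2 lands earlier by 22 hours 3 minutes.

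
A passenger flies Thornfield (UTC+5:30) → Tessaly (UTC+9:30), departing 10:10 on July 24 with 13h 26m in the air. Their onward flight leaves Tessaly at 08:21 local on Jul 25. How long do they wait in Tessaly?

Convert departure to UTC: 10:10 − 5:30 = 04:40 UTC on Jul 24.
Add 13 hours and 26 minutes flight time → 18:06 UTC.
Tessaly is UTC+9:30, so local arrival = 18:06 + 9:30 = 03:36 on Jul 25.
Layover = 08:21 − 03:36 = 4 hours 45 minutes.

4 hours 45 minutes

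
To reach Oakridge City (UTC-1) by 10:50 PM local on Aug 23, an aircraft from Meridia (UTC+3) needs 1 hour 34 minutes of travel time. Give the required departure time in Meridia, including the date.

Target arrival in UTC: 10:50 PM + 1:00 = 11:50 PM on Aug 23.
Subtract 1 hour and 34 minutes → departure 10:16 PM UTC on Aug 23.
Meridia is UTC+3:00: 10:16 PM + 3:00 = 1:16 AM on Aug 24.

1:16 AM on Aug 24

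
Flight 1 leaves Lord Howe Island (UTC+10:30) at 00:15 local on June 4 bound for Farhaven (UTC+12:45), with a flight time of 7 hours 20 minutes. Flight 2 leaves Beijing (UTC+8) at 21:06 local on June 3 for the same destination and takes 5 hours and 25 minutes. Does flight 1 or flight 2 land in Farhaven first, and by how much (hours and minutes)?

the second, by 2 hours 34 minutes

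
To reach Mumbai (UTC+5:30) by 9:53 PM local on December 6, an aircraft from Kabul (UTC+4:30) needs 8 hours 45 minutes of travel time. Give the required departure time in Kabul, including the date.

12:08 PM on Dec 6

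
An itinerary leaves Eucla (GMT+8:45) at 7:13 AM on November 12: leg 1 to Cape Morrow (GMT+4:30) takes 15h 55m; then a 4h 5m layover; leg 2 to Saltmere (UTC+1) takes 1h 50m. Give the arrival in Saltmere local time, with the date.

Convert departure to UTC: 7:13 AM − 8:45 = 10:28 PM UTC on Nov 11.
Add 15 hours 55 minutes leg 1 → 2:23 PM UTC (Nov 12).
Add 4 hours 5 minutes layover in Cape Morrow → 6:28 PM UTC.
Add 1 hour and 50 minutes leg 2 → 8:18 PM UTC.
Saltmere is UTC+1:00, so local arrival = 8:18 PM + 1:00 = 9:18 PM on Nov 12.

9:18 PM on November 12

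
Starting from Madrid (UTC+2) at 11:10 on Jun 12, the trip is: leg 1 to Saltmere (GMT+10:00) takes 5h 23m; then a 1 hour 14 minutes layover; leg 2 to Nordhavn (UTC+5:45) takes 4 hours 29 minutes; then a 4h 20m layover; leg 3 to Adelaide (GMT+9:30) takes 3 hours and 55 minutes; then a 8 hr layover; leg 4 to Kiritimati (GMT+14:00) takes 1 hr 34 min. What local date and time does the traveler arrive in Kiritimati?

04:05 on Jun 14

Convert departure to UTC: 11:10 − 2:00 = 09:10 UTC on Jun 12.
Add 5 hours 23 minutes leg 1 → 14:33 UTC.
Add 1 hour 14 minutes layover in Saltmere → 15:47 UTC.
Add 4 hours 29 minutes leg 2 → 20:16 UTC.
Add 4 hours 20 minutes layover in Nordhavn → 00:36 UTC (Jun 13).
Add 3 hours and 55 minutes leg 3 → 04:31 UTC.
Add 8 hours layover in Adelaide → 12:31 UTC.
Add 1 hour and 34 minutes leg 4 → 14:05 UTC.
Kiritimati is UTC+14:00, so local arrival = 14:05 + 14:00 = 04:05 on Jun 14.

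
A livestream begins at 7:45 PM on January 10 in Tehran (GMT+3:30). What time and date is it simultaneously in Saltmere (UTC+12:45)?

5:00 AM on Jan 11

Saltmere is 9:15 ahead of Tehran.
Shift by the zone difference: 7:45 PM + 9:15 = 5:00 AM on Jan 11 in Saltmere.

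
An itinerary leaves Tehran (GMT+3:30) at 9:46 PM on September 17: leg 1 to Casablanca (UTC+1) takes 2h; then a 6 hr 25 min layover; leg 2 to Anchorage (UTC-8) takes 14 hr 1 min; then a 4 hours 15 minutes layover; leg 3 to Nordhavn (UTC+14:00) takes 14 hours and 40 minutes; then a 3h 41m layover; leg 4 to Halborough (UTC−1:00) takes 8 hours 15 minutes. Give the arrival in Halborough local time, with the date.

Convert departure to UTC: 9:46 PM − 3:30 = 6:16 PM UTC on Sep 17.
Add 2 hours leg 1 → 8:16 PM UTC.
Add 6 hours 25 minutes layover in Casablanca → 2:41 AM UTC (Sep 18).
Add 14 hours 1 minute leg 2 → 4:42 PM UTC.
Add 4 hours 15 minutes layover in Anchorage → 8:57 PM UTC.
Add 14 hours 40 minutes leg 3 → 11:37 AM UTC (Sep 19).
Add 3 hours and 41 minutes layover in Nordhavn → 3:18 PM UTC.
Add 8 hours and 15 minutes leg 4 → 11:33 PM UTC.
Halborough is UTC−1:00, so local arrival = 11:33 PM − 1:00 = 10:33 PM on Sep 19.

10:33 PM on Sep 19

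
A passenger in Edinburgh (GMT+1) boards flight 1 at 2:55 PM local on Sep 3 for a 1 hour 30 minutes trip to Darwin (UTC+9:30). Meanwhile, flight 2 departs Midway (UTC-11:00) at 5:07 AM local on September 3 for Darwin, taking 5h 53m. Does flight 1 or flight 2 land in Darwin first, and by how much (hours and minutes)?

the first, by 6 hours 35 minutes

Flight 1 in UTC: 2:55 PM − 1:00 = 1:55 PM on Sep 3.
+1 hour 30 minutes → arrive 3:25 PM UTC on Sep 3.
Flight 2 in UTC: 5:07 AM + 11:00 = 4:07 PM on Sep 3.
+5 hours 53 minutes → arrive 10:00 PM UTC on Sep 3.
Flight 1 lands earlier by 6 hours 35 minutes.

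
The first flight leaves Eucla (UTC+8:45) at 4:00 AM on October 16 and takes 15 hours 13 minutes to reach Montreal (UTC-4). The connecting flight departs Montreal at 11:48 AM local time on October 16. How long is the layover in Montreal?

Convert departure to UTC: 4:00 AM − 8:45 = 7:15 PM UTC on Oct 15.
Add 15 hours 13 minutes flight time → 10:28 AM UTC (Oct 16).
Montreal is UTC−4:00, so local arrival = 10:28 AM − 4:00 = 6:28 AM on Oct 16.
Layover = 11:48 AM − 6:28 AM = 5 hours 20 minutes.

5 hours 20 minutes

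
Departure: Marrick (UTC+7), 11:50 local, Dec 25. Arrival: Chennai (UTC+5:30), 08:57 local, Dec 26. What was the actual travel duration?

Chennai is 1:30 behind Marrick.
Clock-face elapsed time (ignoring zones) is 21 hours 7 minutes.
Actual elapsed = 21 hours 7 minutes + 1:30 = 22 hours 37 minutes.

22 hours 37 minutes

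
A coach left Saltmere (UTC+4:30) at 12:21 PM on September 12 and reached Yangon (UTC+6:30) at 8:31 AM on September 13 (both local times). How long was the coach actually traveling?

18 hours 10 minutes

Departure in UTC: 12:21 PM − 4:30 = 7:51 AM on Sep 12.
Arrival in UTC: 8:31 AM − 6:30 = 2:01 AM on Sep 13.
Elapsed = 2:01 AM − 7:51 AM (+1 day) = 18 hours 10 minutes.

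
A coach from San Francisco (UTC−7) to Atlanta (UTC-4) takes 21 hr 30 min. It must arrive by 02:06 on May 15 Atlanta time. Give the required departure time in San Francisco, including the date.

01:36 on May 14

Target arrival in UTC: 02:06 + 4:00 = 06:06 on May 15.
Subtract 21 hours 30 minutes → departure 08:36 UTC on May 14.
San Francisco is UTC−7:00: 08:36 − 7:00 = 01:36 on May 14.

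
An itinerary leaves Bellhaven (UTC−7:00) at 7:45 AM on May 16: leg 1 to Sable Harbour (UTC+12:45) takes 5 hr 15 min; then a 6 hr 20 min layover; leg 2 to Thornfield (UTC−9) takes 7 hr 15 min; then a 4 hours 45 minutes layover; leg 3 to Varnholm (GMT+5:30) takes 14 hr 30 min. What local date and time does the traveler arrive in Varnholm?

Convert departure to UTC: 7:45 AM + 7:00 = 2:45 PM UTC on May 16.
Add 5 hours and 15 minutes leg 1 → 8:00 PM UTC.
Add 6 hours and 20 minutes layover in Sable Harbour → 2:20 AM UTC (May 17).
Add 7 hours 15 minutes leg 2 → 9:35 AM UTC.
Add 4 hours and 45 minutes layover in Thornfield → 2:20 PM UTC.
Add 14 hours and 30 minutes leg 3 → 4:50 AM UTC (May 18).
Varnholm is UTC+5:30, so local arrival = 4:50 AM + 5:30 = 10:20 AM on May 18.

10:20 AM on May 18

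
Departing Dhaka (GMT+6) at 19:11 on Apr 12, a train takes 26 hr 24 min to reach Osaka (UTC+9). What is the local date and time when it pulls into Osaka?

00:35 on April 14

Convert departure to UTC: 19:11 − 6:00 = 13:11 UTC on Apr 12.
Add 26 hours 24 minutes travel time → 15:35 UTC (Apr 13).
Osaka is UTC+9:00, so local arrival = 15:35 + 9:00 = 00:35 on Apr 14.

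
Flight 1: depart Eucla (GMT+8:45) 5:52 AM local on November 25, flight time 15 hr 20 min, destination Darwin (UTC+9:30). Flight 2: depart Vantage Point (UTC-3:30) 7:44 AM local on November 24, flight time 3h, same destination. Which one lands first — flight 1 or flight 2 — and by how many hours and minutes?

Flight 1 in UTC: 5:52 AM − 8:45 = 9:07 PM on Nov 24.
+15 hours 20 minutes → arrive 12:27 PM UTC on Nov 25.
Flight 2 in UTC: 7:44 AM + 3:30 = 11:14 AM on Nov 24.
+3 hours → arrive 2:14 PM UTC on Nov 24.
Flight 2 lands earlier by 22 hours 13 minutes.

the second, by 22 hours 13 minutes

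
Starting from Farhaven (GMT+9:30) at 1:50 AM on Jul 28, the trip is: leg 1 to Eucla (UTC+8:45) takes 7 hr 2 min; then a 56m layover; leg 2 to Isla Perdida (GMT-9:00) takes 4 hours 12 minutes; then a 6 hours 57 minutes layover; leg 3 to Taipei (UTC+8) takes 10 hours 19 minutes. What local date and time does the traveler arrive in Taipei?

5:46 AM on July 29

Convert departure to UTC: 1:50 AM − 9:30 = 4:20 PM UTC on Jul 27.
Add 7 hours 2 minutes leg 1 → 11:22 PM UTC.
Add 56 minutes layover in Eucla → 12:18 AM UTC (Jul 28).
Add 4 hours 12 minutes leg 2 → 4:30 AM UTC.
Add 6 hours and 57 minutes layover in Isla Perdida → 11:27 AM UTC.
Add 10 hours 19 minutes leg 3 → 9:46 PM UTC.
Taipei is UTC+8:00, so local arrival = 9:46 PM + 8:00 = 5:46 AM on Jul 29.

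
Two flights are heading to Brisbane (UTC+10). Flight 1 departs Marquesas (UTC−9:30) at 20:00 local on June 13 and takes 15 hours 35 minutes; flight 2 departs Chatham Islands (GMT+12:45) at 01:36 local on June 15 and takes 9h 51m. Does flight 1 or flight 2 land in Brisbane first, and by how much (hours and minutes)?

the first, by 1 hour 37 minutes

Flight 1 in UTC: 20:00 + 9:30 = 05:30 on Jun 14.
+15 hours and 35 minutes → arrive 21:05 UTC on Jun 14.
Flight 2 in UTC: 01:36 − 12:45 = 12:51 on Jun 14.
+9 hours and 51 minutes → arrive 22:42 UTC on Jun 14.
Flight 1 lands earlier by 1 hour 37 minutes.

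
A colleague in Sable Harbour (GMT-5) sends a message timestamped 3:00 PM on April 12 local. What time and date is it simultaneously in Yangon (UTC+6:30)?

In UTC: 3:00 PM + 5:00 = 8:00 PM on Apr 12.
Yangon is UTC+6:30: 8:00 PM + 6:30 = 2:30 AM on Apr 13.

2:30 AM on Apr 13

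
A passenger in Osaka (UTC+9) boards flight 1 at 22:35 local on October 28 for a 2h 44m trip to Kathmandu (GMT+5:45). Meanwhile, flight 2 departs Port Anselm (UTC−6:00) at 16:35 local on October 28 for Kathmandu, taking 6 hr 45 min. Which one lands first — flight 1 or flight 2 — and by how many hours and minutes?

the first, by 13 hours 1 minute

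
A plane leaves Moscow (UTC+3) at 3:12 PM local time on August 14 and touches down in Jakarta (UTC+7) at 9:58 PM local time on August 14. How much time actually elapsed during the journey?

2 hours 46 minutes

Jakarta is 4:00 ahead of Moscow.
Clock-face elapsed time (ignoring zones) is 6 hours 46 minutes.
Actual elapsed = 6 hours 46 minutes − 4:00 = 2 hours 46 minutes.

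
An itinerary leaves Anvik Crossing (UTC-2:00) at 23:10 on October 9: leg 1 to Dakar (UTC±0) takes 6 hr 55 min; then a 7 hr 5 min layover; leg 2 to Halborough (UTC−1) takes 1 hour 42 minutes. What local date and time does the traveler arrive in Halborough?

15:52 on October 10

Convert departure to UTC: 23:10 + 2:00 = 01:10 UTC on Oct 10.
Add 6 hours 55 minutes leg 1 → 08:05 UTC.
Add 7 hours 5 minutes layover in Dakar → 15:10 UTC.
Add 1 hour and 42 minutes leg 2 → 16:52 UTC.
Halborough is UTC−1:00, so local arrival = 16:52 − 1:00 = 15:52 on Oct 10.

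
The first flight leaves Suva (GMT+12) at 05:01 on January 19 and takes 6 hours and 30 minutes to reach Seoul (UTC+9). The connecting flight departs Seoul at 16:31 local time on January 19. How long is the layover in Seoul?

Convert departure to UTC: 05:01 − 12:00 = 17:01 UTC on Jan 18.
Add 6 hours and 30 minutes flight time → 23:31 UTC.
Seoul is UTC+9:00, so local arrival = 23:31 + 9:00 = 08:31 on Jan 19.
Layover = 16:31 − 08:31 = 8 hours.

8 hours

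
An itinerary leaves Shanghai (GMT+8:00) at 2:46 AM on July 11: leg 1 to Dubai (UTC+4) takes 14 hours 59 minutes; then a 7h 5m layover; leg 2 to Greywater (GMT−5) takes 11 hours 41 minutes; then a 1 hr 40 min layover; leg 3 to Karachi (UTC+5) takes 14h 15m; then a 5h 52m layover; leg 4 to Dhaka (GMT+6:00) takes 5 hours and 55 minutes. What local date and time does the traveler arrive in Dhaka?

Convert departure to UTC: 2:46 AM − 8:00 = 6:46 PM UTC on Jul 10.
Add 14 hours and 59 minutes leg 1 → 9:45 AM UTC (Jul 11).
Add 7 hours and 5 minutes layover in Dubai → 4:50 PM UTC.
Add 11 hours 41 minutes leg 2 → 4:31 AM UTC (Jul 12).
Add 1 hour and 40 minutes layover in Greywater → 6:11 AM UTC.
Add 14 hours and 15 minutes leg 3 → 8:26 PM UTC.
Add 5 hours and 52 minutes layover in Karachi → 2:18 AM UTC (Jul 13).
Add 5 hours and 55 minutes leg 4 → 8:13 AM UTC.
Dhaka is UTC+6:00, so local arrival = 8:13 AM + 6:00 = 2:13 PM on Jul 13.

2:13 PM on July 13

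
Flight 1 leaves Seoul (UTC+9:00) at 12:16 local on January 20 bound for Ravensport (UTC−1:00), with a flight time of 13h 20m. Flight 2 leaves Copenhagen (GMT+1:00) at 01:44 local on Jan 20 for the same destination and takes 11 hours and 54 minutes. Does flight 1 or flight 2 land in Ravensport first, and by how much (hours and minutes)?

Flight 1 in UTC: 12:16 − 9:00 = 03:16 on Jan 20.
+13 hours 20 minutes → arrive 16:36 UTC on Jan 20.
Flight 2 in UTC: 01:44 − 1:00 = 00:44 on Jan 20.
+11 hours and 54 minutes → arrive 12:38 UTC on Jan 20.
Flight 2 lands earlier by 3 hours 58 minutes.

the second, by 3 hours 58 minutes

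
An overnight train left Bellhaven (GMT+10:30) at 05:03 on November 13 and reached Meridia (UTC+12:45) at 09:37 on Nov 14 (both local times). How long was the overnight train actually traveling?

Meridia is 2:15 ahead of Bellhaven.
Clock-face elapsed time (ignoring zones) is 28 hours 34 minutes.
Actual elapsed = 28 hours 34 minutes − 2:15 = 26 hours 19 minutes.

26 hours 19 minutes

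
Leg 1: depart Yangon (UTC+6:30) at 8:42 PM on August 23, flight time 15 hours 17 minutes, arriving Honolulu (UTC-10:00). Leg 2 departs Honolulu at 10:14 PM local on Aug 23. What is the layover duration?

2 hours 45 minutes

Convert departure to UTC: 8:42 PM − 6:30 = 2:12 PM UTC on Aug 23.
Add 15 hours 17 minutes flight time → 5:29 AM UTC (Aug 24).
Honolulu is UTC−10:00, so local arrival = 5:29 AM − 10:00 = 7:29 PM on Aug 23.
Layover = 10:14 PM − 7:29 PM = 2 hours 45 minutes.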